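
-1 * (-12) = 12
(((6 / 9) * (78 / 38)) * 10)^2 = 67600 / 361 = 187.26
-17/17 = -1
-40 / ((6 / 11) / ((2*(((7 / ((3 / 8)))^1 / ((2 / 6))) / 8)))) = -3080 / 3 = -1026.67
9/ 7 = 1.29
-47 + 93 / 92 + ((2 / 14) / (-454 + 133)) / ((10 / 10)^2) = -9507149 / 206724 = -45.99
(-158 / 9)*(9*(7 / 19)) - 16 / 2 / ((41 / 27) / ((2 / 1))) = -68.75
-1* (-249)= 249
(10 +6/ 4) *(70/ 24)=33.54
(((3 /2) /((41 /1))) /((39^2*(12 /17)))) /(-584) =-17 /291350592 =-0.00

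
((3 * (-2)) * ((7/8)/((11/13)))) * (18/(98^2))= -351/30184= -0.01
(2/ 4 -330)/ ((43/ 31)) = -20429/ 86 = -237.55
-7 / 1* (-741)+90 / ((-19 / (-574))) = 150213 / 19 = 7905.95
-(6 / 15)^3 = -8 / 125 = -0.06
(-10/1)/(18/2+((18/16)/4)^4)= -2097152/1888749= -1.11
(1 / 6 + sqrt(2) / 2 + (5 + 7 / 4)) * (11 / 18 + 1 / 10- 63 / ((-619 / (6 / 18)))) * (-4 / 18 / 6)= -1722499 / 9025020- 20753 * sqrt(2) / 1504170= -0.21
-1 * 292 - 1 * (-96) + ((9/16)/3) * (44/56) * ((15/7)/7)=-2150801/10976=-195.95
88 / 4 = 22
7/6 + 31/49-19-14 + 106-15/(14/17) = 8318/147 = 56.59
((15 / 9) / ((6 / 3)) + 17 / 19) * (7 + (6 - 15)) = -197 / 57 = -3.46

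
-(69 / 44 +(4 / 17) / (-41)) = -47917 / 30668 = -1.56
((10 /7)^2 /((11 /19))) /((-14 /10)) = -9500 /3773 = -2.52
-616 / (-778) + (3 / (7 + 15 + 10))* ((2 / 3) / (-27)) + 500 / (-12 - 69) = -2713999 / 504144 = -5.38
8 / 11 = 0.73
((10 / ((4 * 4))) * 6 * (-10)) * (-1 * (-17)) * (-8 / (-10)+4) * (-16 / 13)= 48960 / 13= 3766.15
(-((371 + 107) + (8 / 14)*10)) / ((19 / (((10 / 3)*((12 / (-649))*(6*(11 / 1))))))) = 812640 / 7847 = 103.56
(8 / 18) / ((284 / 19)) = 19 / 639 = 0.03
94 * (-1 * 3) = -282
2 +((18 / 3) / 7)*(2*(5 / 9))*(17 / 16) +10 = 1093 / 84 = 13.01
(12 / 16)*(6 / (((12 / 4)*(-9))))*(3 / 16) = -1 / 32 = -0.03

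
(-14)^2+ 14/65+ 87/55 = 28285/143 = 197.80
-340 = -340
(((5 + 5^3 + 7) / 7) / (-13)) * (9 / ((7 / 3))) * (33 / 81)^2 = -0.96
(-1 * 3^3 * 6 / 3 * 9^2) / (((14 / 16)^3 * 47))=-2239488 / 16121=-138.92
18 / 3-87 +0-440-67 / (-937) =-488110 / 937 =-520.93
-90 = -90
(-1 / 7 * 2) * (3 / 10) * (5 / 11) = -3 / 77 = -0.04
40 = 40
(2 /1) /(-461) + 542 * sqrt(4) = 499722 /461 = 1084.00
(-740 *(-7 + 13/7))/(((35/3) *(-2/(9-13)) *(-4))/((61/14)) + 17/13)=-63376560/67403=-940.26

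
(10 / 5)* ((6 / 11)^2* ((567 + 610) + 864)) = 146952 / 121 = 1214.48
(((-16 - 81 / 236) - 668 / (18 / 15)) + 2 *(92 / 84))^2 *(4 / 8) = 8003133498361 / 49123872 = 162917.40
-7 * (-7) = 49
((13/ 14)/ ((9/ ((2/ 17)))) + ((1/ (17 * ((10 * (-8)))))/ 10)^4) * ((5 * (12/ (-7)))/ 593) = -26160742400000063/ 149106874183680000000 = -0.00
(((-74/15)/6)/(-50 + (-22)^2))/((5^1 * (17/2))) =-37/830025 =-0.00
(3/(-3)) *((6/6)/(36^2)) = -1/1296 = -0.00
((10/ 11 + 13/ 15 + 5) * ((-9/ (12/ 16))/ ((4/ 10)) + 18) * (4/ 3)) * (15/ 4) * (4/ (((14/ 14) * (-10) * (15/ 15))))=8944/ 55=162.62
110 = 110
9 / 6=3 / 2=1.50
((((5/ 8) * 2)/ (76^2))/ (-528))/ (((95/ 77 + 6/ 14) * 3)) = -35/ 425852928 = -0.00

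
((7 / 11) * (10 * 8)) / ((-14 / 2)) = -80 / 11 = -7.27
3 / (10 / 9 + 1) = 27 / 19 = 1.42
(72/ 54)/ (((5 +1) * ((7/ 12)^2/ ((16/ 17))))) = 512/ 833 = 0.61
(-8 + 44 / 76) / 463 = -141 / 8797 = -0.02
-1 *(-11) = 11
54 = 54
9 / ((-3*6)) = -1 / 2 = -0.50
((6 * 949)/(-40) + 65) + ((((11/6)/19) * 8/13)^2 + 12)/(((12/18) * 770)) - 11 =-88.33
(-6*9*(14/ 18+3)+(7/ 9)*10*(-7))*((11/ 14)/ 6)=-33.84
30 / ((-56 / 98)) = -105 / 2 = -52.50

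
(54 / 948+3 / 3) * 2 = 167 / 79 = 2.11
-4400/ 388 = -1100/ 97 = -11.34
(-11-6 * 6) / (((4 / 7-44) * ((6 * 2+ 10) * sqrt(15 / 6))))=329 * sqrt(10) / 33440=0.03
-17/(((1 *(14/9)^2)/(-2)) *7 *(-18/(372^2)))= -5293188/343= -15432.03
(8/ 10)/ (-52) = -1/ 65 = -0.02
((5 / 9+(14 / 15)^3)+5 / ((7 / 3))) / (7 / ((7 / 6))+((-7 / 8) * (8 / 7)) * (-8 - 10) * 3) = 41479 / 708750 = 0.06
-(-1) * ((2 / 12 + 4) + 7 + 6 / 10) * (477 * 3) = 168381 / 10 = 16838.10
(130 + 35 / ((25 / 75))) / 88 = 235 / 88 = 2.67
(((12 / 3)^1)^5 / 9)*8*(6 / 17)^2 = 32768 / 289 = 113.38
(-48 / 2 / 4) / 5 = -1.20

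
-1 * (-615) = 615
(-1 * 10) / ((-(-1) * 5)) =-2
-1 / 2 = -0.50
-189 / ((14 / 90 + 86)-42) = -4.28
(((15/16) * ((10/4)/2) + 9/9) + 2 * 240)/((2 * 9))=30859/1152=26.79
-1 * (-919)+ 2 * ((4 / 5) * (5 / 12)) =2759 / 3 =919.67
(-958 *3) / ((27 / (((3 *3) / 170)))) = -479 / 85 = -5.64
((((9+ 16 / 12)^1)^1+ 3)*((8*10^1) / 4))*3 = 800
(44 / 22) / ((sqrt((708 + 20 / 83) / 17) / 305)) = 305 * sqrt(5184014) / 7348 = 94.51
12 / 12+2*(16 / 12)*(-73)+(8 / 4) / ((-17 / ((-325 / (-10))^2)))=-32429 / 102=-317.93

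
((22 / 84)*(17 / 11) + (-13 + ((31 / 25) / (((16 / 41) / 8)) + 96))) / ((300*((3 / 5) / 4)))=2.42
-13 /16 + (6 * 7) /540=-529 /720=-0.73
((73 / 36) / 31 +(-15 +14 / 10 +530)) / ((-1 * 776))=-2881877 / 4330080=-0.67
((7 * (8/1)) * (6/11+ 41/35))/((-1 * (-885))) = 5288/48675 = 0.11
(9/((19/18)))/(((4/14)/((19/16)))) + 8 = 695/16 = 43.44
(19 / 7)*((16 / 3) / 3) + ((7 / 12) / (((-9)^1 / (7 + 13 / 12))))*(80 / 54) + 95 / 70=82766 / 15309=5.41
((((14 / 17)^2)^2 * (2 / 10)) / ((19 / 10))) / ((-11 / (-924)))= 6453888 / 1586899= 4.07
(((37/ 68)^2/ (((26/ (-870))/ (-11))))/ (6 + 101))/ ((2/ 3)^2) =58955985/ 25727936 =2.29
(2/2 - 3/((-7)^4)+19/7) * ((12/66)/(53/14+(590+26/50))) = 891500/784810411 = 0.00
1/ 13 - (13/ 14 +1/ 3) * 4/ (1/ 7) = -1375/ 39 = -35.26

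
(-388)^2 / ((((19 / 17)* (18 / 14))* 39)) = 2686.27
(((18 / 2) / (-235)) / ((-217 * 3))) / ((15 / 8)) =8 / 254975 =0.00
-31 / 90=-0.34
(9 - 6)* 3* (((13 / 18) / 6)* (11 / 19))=143 / 228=0.63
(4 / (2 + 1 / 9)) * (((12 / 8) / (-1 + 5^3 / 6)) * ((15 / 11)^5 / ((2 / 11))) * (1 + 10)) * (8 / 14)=492075000 / 21065737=23.36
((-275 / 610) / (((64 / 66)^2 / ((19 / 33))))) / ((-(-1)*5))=-6897 / 124928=-0.06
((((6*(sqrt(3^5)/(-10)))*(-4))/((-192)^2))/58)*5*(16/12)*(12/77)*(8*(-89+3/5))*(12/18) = -221*sqrt(3)/44660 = -0.01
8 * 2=16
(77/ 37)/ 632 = 77/ 23384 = 0.00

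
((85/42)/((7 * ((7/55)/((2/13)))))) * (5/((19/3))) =23375/84721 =0.28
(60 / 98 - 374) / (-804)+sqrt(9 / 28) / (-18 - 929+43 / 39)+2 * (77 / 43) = 1713428 / 423507 - 117 * sqrt(7) / 516460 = 4.05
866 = 866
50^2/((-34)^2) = 2.16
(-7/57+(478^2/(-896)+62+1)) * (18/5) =-7359243/10640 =-691.66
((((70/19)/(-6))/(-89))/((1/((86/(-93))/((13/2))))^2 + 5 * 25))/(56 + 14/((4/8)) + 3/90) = 0.00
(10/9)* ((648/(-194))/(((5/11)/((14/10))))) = -5544/485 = -11.43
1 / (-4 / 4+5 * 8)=1 / 39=0.03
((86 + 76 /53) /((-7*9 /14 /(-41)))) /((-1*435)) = -379988 /207495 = -1.83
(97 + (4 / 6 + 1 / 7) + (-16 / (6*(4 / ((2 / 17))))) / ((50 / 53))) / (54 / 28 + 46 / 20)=72684 / 3145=23.11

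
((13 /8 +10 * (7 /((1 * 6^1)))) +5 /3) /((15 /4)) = 359 /90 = 3.99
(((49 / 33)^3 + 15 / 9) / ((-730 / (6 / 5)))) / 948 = -44386 / 5181216975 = -0.00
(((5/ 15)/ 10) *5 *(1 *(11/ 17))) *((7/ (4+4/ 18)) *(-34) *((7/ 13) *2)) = -1617/ 247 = -6.55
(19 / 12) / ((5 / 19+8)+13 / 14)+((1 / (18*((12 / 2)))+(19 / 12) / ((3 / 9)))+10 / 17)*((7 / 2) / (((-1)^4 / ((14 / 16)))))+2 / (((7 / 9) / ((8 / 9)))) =1578252149 / 83795040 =18.83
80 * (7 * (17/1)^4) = 46771760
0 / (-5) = 0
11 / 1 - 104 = -93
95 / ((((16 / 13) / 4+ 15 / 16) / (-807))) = -61568.80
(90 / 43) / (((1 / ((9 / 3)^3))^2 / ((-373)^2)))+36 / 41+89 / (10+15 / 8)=35554549524866 / 167485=212284977.91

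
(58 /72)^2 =841 /1296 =0.65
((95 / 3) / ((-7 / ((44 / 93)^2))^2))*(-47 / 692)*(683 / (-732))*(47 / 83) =33576138537040 / 28895114131058259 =0.00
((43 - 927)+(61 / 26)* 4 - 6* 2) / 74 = -5763 / 481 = -11.98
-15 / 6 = -5 / 2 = -2.50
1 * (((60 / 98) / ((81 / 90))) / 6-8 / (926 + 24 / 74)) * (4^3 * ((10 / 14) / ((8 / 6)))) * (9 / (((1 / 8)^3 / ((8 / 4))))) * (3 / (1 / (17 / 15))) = 661433253888 / 5877991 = 112527.10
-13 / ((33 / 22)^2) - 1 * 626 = -5686 / 9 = -631.78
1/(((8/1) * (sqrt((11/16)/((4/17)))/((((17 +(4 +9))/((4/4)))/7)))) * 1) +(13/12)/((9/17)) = 30 * sqrt(187)/1309 +221/108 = 2.36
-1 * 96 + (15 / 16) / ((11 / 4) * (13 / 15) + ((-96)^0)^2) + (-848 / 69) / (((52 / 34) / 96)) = -210533045 / 242788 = -867.15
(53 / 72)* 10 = 265 / 36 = 7.36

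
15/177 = 5/59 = 0.08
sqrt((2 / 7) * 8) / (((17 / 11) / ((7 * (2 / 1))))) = 88 * sqrt(7) / 17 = 13.70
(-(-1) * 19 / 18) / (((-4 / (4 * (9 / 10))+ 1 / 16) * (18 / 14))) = -1064 / 1359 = -0.78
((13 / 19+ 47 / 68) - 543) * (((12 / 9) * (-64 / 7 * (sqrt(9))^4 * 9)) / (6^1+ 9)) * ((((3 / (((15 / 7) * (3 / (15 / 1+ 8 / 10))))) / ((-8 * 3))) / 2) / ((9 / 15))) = -663390492 / 8075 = -82153.62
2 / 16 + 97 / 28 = 3.59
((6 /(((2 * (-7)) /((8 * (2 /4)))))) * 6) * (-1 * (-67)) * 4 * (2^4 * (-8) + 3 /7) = 17231328 /49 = 351659.76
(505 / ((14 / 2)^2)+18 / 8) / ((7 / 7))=2461 / 196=12.56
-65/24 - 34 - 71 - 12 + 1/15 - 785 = -108557/120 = -904.64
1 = 1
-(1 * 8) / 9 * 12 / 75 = -32 / 225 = -0.14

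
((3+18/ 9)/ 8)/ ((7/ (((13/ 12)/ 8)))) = 65/ 5376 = 0.01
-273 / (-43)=273 / 43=6.35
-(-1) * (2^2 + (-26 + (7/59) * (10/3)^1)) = -3824/177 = -21.60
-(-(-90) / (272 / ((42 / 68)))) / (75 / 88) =-0.24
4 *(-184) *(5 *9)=-33120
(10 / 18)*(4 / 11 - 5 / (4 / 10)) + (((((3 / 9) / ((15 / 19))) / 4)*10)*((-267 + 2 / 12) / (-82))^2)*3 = 427990529 / 15976224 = 26.79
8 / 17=0.47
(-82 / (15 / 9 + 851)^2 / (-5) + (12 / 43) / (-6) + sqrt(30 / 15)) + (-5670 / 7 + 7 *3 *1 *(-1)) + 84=-525481188563 / 703411630 + sqrt(2)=-745.63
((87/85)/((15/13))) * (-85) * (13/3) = -4901/15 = -326.73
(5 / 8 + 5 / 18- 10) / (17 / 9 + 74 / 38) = -12445 / 5248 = -2.37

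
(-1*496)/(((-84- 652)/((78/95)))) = 0.55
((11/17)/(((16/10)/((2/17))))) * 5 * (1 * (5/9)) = 1375/10404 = 0.13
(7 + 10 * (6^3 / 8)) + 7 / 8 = 2223 / 8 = 277.88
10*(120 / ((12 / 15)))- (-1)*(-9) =1491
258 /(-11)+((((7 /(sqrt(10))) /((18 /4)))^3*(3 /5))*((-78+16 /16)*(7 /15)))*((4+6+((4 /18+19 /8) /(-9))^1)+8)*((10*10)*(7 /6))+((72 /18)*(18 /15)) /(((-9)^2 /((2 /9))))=-14852833303*sqrt(10) /8857350-313294 /13365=-5326.24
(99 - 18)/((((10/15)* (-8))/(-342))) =5194.12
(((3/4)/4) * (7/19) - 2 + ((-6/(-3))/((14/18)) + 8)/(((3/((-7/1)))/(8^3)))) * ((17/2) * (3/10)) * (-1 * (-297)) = -58163030937/6080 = -9566287.98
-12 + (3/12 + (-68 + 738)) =2633/4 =658.25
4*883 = 3532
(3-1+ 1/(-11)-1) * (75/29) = 750/319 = 2.35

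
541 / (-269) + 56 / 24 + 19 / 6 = 1877 / 538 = 3.49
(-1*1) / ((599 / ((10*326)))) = -3260 / 599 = -5.44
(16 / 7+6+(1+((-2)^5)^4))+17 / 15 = 110101574 / 105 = 1048586.42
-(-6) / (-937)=-6 / 937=-0.01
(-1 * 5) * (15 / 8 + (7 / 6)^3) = -935 / 54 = -17.31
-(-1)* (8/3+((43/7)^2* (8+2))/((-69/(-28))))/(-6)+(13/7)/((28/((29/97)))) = -102108745/3935484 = -25.95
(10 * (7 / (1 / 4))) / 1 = 280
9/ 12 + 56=227/ 4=56.75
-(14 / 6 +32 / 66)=-31 / 11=-2.82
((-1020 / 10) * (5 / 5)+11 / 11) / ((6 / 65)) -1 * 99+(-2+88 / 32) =-14309 / 12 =-1192.42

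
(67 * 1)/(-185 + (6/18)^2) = -603/1664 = -0.36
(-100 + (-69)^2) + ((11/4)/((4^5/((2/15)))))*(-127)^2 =143363339/30720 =4666.78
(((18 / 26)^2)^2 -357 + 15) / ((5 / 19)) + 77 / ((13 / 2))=-183773029 / 142805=-1286.88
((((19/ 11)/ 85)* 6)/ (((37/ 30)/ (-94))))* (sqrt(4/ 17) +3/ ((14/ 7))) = -96444/ 6919 - 128592* sqrt(17)/ 117623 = -18.45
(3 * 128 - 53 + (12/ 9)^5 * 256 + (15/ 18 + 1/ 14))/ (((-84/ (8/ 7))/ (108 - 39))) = -110380588/ 83349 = -1324.32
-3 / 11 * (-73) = 219 / 11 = 19.91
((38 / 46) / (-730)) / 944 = -19 / 15849760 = -0.00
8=8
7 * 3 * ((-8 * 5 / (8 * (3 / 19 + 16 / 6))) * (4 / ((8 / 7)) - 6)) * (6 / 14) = 12825 / 322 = 39.83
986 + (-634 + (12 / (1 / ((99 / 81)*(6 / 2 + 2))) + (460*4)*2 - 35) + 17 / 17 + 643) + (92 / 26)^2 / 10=11954009 / 2535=4715.59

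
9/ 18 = 1/ 2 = 0.50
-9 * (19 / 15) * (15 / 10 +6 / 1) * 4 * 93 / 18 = -1767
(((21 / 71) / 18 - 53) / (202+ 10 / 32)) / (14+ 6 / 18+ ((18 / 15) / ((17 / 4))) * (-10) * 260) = 3069656 / 8436719343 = 0.00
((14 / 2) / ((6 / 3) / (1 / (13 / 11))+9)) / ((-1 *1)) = -77 / 125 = -0.62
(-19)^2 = 361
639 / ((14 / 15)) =9585 / 14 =684.64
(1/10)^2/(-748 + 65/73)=-73/5453900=-0.00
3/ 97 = 0.03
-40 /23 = -1.74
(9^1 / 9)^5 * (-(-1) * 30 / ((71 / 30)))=900 / 71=12.68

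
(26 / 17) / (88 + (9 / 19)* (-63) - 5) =247 / 8585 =0.03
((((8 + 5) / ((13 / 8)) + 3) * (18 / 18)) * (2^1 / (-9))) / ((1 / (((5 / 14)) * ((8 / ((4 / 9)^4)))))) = -40095 / 224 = -179.00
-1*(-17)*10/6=85/3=28.33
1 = 1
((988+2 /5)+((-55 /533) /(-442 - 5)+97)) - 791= 350705747 /1191255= 294.40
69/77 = 0.90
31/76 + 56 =4287/76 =56.41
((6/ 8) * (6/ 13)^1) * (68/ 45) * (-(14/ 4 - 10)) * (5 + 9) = 238/ 5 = 47.60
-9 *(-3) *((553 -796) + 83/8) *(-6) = 150741/4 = 37685.25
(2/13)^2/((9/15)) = 20/507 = 0.04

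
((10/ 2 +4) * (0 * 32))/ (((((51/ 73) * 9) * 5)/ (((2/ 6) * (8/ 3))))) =0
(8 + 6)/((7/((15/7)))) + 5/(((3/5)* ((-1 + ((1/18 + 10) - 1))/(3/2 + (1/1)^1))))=1395/203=6.87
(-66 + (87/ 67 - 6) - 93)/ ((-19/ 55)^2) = -33178200/ 24187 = -1371.74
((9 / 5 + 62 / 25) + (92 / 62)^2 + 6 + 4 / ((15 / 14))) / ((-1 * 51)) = -1168711 / 3675825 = -0.32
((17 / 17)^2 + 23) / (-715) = -24 / 715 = -0.03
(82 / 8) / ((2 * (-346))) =-41 / 2768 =-0.01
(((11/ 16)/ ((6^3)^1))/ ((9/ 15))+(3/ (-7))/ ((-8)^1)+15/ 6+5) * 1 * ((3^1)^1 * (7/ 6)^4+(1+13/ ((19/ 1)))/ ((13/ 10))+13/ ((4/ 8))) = 1923142683463/ 7744149504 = 248.33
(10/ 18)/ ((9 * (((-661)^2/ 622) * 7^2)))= 3110/ 1734139449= 0.00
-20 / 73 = -0.27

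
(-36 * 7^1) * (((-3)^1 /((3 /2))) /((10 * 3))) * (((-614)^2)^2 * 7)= 83570078601408 /5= 16714015720281.60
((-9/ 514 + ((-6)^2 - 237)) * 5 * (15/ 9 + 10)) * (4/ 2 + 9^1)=-128986.24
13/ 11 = 1.18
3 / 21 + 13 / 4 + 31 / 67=7233 / 1876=3.86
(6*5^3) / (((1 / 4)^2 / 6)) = 72000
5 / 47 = 0.11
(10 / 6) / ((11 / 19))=95 / 33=2.88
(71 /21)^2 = 5041 /441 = 11.43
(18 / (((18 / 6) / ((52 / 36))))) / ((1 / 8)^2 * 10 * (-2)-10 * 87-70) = -416 / 45135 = -0.01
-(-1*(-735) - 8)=-727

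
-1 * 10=-10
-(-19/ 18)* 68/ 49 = 646/ 441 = 1.46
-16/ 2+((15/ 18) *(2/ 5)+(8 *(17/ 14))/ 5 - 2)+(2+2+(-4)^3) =-7111/ 105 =-67.72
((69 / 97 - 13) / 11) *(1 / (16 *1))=-149 / 2134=-0.07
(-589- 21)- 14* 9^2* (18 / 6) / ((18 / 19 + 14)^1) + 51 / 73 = -8675305 / 10366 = -836.90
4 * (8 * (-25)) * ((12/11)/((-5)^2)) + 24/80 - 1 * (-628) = 65273/110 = 593.39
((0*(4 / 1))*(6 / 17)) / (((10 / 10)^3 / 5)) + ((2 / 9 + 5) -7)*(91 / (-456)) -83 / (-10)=44399 / 5130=8.65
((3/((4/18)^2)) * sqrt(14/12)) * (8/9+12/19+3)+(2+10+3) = 15+6957 * sqrt(42)/152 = 311.62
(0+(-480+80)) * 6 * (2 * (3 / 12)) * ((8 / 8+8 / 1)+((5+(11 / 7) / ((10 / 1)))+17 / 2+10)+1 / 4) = -276420 / 7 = -39488.57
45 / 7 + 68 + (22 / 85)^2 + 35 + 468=29206838 / 50575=577.50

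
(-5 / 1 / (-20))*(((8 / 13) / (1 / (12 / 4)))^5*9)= 17915904 / 371293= 48.25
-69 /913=-0.08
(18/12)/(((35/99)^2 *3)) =4.00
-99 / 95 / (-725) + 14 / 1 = 964349 / 68875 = 14.00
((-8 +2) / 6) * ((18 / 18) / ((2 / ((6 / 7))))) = -3 / 7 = -0.43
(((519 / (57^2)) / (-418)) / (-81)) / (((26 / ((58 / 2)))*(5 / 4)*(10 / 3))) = 5017 / 3972389850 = 0.00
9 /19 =0.47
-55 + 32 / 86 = -2349 / 43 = -54.63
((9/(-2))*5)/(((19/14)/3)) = -945/19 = -49.74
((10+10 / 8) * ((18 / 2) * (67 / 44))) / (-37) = -27135 / 6512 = -4.17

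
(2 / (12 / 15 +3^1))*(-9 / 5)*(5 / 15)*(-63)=378 / 19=19.89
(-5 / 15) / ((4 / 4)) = -1 / 3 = -0.33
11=11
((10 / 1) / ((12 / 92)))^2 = 52900 / 9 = 5877.78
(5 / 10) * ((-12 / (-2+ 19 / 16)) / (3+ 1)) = 24 / 13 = 1.85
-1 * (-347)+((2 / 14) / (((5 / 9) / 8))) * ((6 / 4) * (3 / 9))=12181 / 35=348.03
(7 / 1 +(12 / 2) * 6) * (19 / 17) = 817 / 17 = 48.06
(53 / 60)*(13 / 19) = 0.60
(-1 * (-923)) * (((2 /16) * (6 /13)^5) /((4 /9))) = 155277 /28561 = 5.44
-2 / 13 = -0.15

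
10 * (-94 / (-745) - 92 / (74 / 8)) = -541364 / 5513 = -98.20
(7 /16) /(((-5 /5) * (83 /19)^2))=-2527 /110224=-0.02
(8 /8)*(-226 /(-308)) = 113 /154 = 0.73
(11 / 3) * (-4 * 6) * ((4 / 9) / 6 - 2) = 4576 / 27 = 169.48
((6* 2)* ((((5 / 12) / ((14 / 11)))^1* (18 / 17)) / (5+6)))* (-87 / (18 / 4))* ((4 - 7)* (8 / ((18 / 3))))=3480 / 119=29.24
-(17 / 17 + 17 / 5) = -22 / 5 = -4.40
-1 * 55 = -55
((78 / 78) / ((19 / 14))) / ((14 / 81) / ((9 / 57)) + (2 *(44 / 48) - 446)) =-6804 / 4091327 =-0.00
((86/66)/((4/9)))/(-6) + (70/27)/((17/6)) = 5741/13464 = 0.43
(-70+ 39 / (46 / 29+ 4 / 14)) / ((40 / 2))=-18683 / 7600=-2.46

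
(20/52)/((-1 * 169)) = -5/2197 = -0.00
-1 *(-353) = 353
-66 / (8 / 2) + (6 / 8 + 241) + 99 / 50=22723 / 100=227.23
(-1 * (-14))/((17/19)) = 266/17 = 15.65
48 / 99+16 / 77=160 / 231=0.69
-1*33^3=-35937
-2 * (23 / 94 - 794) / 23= 74613 / 1081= 69.02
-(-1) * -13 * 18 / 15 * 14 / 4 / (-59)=0.93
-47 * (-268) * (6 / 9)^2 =50384 / 9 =5598.22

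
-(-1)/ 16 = 1/ 16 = 0.06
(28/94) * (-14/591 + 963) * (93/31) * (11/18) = 43822163/83331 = 525.88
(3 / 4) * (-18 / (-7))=27 / 14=1.93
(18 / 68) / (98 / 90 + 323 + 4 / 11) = 4455 / 5460536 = 0.00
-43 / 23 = -1.87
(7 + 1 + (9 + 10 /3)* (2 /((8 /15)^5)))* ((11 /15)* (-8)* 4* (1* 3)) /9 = -104463667 /23040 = -4534.01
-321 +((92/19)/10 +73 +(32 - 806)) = -97044/95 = -1021.52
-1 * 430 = -430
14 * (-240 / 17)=-3360 / 17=-197.65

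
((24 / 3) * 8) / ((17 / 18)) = 1152 / 17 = 67.76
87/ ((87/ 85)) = 85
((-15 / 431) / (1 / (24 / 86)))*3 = -540 / 18533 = -0.03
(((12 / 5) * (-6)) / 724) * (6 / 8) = -27 / 1810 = -0.01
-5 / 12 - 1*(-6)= 67 / 12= 5.58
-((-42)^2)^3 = -5489031744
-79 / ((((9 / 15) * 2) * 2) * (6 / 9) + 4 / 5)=-395 / 12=-32.92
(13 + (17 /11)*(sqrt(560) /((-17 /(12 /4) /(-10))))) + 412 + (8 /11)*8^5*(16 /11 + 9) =120*sqrt(35) /11 + 30197985 /121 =249634.66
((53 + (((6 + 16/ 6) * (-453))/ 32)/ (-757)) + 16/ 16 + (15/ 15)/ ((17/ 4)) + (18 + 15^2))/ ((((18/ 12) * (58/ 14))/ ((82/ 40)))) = 98.11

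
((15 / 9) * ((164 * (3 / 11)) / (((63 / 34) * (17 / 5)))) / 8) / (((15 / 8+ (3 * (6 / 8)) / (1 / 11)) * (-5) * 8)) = -205 / 147609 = -0.00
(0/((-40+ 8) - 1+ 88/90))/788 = 0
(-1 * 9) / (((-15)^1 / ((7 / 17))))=21 / 85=0.25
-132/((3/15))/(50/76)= -5016/5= -1003.20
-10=-10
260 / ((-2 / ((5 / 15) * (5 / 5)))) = -130 / 3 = -43.33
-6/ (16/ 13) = -39/ 8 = -4.88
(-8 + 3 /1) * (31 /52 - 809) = 210185 /52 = 4042.02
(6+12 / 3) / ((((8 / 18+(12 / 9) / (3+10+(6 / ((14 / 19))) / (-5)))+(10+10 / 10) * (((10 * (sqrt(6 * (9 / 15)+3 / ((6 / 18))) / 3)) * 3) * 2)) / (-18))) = 81078570 / 489042792251 - 19053625140 * sqrt(35) / 489042792251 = -0.23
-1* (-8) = 8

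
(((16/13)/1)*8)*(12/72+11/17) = 8.01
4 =4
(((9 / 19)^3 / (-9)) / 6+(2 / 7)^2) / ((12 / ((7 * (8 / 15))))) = 53549 / 2160585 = 0.02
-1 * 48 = -48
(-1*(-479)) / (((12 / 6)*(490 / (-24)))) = -2874 / 245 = -11.73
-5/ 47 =-0.11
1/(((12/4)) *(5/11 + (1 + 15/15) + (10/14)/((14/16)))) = 539/5289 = 0.10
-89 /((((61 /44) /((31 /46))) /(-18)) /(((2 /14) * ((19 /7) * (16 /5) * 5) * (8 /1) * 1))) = 2657115648 /68747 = 38650.64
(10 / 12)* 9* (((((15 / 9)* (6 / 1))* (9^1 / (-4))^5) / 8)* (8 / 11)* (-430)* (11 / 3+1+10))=317388375 / 128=2479596.68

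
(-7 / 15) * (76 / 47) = -532 / 705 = -0.75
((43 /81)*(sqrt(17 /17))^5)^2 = 1849 /6561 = 0.28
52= 52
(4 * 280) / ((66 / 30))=5600 / 11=509.09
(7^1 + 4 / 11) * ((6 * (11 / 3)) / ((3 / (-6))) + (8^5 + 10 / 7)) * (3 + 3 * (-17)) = -890655264 / 77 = -11566951.48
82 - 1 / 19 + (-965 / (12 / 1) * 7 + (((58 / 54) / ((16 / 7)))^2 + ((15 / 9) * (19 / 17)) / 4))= -28951231957 / 60279552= -480.28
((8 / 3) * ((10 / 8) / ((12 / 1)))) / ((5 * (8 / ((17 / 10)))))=17 / 1440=0.01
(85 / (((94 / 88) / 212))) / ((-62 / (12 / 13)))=-4757280 / 18941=-251.16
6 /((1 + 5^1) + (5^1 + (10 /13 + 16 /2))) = 78 /257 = 0.30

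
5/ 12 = 0.42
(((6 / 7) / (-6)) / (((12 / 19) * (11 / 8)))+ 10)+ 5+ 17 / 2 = 10781 / 462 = 23.34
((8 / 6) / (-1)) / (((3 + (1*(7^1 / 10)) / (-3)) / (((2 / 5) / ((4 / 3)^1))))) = -12 / 83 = -0.14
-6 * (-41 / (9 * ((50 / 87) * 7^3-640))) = -1189 / 19265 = -0.06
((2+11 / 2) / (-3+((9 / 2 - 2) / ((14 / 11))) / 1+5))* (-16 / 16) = -70 / 37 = -1.89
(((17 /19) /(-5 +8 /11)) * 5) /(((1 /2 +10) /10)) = -18700 /18753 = -1.00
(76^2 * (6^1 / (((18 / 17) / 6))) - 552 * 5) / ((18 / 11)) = 1064932 / 9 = 118325.78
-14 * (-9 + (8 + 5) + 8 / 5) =-392 / 5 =-78.40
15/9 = 5/3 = 1.67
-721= -721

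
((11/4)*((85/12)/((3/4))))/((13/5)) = 4675/468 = 9.99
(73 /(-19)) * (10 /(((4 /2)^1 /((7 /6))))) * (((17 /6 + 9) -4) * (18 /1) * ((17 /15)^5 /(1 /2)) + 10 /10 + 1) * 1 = -34230052444 /2885625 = -11862.27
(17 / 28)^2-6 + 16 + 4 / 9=76297 / 7056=10.81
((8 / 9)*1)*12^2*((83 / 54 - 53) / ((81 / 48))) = -2845696 / 729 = -3903.56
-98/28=-7/2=-3.50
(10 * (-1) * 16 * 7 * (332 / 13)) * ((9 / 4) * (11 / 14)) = -657360 / 13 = -50566.15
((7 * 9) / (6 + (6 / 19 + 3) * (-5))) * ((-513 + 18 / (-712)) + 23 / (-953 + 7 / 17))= 196691224471 / 64376548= 3055.32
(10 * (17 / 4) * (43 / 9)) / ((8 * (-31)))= -3655 / 4464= -0.82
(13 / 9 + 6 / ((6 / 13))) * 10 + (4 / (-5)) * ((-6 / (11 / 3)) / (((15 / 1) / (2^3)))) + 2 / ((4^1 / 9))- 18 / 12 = 366653 / 2475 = 148.14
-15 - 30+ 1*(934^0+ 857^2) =734405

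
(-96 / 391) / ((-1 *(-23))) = -96 / 8993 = -0.01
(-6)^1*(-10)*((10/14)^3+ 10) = 213300/343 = 621.87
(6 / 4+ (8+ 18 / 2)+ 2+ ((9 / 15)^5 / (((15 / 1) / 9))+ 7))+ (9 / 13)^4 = 24791282563 / 892531250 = 27.78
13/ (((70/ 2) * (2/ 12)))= 78/ 35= 2.23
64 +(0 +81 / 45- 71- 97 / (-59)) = -1049 / 295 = -3.56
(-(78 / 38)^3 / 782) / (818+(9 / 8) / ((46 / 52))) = -118638 / 8788717919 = -0.00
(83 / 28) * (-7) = -83 / 4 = -20.75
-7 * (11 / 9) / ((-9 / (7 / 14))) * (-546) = -7007 / 27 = -259.52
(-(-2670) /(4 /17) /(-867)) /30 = -89 /204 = -0.44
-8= -8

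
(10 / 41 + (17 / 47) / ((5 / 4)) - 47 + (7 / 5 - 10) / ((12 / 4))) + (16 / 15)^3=-312952958 / 6503625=-48.12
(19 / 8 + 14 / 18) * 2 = 227 / 36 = 6.31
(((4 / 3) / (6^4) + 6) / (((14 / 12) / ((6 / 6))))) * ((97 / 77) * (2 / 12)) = 565801 / 523908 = 1.08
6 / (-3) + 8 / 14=-10 / 7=-1.43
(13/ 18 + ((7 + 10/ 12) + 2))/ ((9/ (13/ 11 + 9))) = 10640/ 891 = 11.94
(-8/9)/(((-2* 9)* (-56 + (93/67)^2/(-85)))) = -0.00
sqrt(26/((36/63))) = sqrt(182)/2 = 6.75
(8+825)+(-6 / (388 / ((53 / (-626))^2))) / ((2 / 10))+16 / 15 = 834.07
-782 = -782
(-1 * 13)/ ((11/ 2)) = -26/ 11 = -2.36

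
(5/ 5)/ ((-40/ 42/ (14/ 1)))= -14.70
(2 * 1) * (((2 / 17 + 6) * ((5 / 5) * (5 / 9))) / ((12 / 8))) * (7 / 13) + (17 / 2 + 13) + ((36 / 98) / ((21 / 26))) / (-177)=444700813 / 18577566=23.94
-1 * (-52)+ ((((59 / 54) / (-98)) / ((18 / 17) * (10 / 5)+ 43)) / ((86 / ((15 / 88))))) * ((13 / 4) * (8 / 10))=694197487 / 13349952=52.00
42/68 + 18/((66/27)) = 2985/374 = 7.98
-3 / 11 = -0.27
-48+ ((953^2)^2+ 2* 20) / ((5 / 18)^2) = 267249322420404 / 25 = 10689972896816.16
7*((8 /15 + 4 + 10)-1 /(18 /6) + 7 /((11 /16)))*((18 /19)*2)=337932 /1045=323.38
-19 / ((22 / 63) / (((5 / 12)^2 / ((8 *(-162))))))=3325 / 456192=0.01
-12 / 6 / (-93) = 2 / 93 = 0.02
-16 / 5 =-3.20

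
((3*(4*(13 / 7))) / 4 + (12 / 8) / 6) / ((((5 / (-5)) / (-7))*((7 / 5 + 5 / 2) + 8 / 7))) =5705 / 706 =8.08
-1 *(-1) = 1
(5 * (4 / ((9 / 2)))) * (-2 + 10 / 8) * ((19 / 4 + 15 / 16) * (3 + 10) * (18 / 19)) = -17745 / 76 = -233.49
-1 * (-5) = 5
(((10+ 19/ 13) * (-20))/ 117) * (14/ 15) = -8344/ 4563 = -1.83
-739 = -739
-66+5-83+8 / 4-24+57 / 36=-164.42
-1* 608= -608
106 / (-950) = -53 / 475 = -0.11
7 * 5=35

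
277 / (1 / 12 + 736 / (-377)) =-1253148 / 8455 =-148.21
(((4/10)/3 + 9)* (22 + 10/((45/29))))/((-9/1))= -28.87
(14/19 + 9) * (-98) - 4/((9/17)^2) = -1490494/1539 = -968.48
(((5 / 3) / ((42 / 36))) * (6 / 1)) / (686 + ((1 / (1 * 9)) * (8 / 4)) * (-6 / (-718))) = 16155 / 1292942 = 0.01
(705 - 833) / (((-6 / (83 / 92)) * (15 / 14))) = 18592 / 1035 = 17.96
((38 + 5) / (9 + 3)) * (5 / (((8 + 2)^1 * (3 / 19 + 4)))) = 0.43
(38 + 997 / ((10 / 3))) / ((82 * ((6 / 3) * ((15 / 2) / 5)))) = 3371 / 2460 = 1.37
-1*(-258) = 258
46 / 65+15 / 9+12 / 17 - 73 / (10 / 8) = -55.32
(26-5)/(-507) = -7/169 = -0.04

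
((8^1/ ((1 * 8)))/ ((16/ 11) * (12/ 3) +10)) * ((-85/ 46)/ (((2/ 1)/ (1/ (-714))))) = 55/ 672336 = 0.00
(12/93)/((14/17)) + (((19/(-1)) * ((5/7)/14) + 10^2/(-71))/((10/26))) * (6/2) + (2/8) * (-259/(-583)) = -4597338419/251503868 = -18.28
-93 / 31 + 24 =21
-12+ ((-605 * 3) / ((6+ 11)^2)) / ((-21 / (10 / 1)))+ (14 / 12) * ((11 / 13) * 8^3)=39166562 / 78897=496.43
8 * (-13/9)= -104/9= -11.56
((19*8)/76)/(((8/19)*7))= 19/28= 0.68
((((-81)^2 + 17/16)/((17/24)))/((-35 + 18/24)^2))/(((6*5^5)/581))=244003732/997103125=0.24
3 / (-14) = -3 / 14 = -0.21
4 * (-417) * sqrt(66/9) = -556 * sqrt(66) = -4516.97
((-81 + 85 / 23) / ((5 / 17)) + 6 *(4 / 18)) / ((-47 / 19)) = 1714142 / 16215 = 105.71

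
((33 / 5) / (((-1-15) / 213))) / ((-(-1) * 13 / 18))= -63261 / 520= -121.66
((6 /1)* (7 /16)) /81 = 7 /216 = 0.03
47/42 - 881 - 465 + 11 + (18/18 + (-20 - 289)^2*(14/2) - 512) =27993929/42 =666522.12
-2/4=-1/2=-0.50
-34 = -34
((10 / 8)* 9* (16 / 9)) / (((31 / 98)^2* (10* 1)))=19208 / 961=19.99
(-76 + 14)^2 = 3844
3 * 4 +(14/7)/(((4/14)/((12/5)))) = 144/5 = 28.80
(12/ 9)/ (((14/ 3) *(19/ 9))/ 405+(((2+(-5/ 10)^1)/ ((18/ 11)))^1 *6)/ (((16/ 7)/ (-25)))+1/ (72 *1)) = -466560/ 21036503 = -0.02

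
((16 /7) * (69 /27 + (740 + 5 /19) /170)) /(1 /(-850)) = -16070000 /1197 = -13425.23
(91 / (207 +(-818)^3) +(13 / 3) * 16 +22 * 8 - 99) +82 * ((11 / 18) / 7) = 407139152309 / 2652509475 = 153.49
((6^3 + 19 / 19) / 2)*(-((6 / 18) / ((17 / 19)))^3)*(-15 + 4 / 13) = 284284973 / 3448926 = 82.43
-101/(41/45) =-4545/41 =-110.85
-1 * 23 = -23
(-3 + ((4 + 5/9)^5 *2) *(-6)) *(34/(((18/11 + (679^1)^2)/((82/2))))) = -7107061401902/99821724327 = -71.20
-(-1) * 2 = 2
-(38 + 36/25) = -986/25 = -39.44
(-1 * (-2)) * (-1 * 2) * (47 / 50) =-94 / 25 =-3.76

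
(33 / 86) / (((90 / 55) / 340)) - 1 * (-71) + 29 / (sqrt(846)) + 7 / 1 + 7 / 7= 29 * sqrt(94) / 282 + 20476 / 129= 159.73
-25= -25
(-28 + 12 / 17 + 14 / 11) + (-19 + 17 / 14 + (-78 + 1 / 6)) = -477682 / 3927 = -121.64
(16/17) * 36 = 576/17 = 33.88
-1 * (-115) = 115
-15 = -15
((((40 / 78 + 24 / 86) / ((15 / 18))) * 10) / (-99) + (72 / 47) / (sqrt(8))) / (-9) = 5312 / 498069 - 2 * sqrt(2) / 47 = -0.05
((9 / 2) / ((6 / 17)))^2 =2601 / 16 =162.56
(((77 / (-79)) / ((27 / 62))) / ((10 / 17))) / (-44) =3689 / 42660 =0.09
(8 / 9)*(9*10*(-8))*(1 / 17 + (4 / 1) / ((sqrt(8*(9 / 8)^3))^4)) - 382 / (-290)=-73439534273 / 1310002065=-56.06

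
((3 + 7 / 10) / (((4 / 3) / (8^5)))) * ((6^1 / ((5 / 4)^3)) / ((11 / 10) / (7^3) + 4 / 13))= 518991642624 / 577625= 898492.35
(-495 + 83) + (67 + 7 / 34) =-11723 / 34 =-344.79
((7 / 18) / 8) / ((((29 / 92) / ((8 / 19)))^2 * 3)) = 236992 / 8197227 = 0.03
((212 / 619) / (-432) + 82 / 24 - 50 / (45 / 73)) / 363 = -2597041 / 12133638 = -0.21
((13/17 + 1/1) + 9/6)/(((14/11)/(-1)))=-1221/476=-2.57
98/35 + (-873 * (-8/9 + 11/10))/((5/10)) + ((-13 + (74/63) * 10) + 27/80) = -1848251/5040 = -366.72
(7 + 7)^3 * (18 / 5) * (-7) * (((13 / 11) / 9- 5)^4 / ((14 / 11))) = -148105866038144 / 4851495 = -30527881.83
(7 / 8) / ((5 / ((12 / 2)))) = 21 / 20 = 1.05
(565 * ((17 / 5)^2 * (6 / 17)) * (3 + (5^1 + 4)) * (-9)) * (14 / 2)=-8713656 / 5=-1742731.20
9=9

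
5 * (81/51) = 135/17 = 7.94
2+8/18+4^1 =58/9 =6.44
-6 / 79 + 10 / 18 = 341 / 711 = 0.48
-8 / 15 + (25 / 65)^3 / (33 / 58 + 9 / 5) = -1281218 / 2515565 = -0.51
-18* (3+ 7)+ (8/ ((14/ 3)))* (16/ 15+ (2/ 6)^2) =-18688/ 105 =-177.98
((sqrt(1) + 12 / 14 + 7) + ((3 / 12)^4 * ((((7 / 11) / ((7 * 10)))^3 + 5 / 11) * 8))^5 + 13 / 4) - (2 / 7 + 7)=4.82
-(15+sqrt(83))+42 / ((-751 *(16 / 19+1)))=-56439 / 3755 - sqrt(83)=-24.14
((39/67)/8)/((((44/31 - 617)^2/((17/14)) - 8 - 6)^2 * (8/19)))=197771098629/111444459353204365115392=0.00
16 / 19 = 0.84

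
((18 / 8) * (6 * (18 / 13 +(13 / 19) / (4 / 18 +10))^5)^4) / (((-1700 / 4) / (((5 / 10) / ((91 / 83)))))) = -5625943681560886242226468591699182270077815989748484774653206133728245653852246501922607421875 / 1042691732752206403528643298906383159059522845069027334709504293107644112168711103851790336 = -5395.60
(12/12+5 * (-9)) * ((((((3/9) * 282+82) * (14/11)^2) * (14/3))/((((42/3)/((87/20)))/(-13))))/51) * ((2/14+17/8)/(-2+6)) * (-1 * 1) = -670306/255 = -2628.65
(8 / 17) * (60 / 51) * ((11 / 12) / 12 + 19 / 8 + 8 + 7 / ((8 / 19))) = 38990 / 2601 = 14.99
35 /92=0.38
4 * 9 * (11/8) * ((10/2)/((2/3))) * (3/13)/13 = 4455/676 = 6.59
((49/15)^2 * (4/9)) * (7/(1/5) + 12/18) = 1027628/6075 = 169.16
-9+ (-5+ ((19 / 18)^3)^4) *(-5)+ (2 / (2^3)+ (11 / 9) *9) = 20457080548532491 / 1156831381426176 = 17.68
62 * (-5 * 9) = -2790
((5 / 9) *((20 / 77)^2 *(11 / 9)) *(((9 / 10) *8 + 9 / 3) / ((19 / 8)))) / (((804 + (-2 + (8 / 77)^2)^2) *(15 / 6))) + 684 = 249152158026956 / 364257489105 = 684.00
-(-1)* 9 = 9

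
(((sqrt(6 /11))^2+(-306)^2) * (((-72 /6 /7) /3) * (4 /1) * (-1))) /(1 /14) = 32960064 /11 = 2996369.45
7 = 7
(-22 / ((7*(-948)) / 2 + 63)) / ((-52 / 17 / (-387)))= 24123 / 28210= 0.86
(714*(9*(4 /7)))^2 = 13483584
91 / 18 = 5.06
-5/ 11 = -0.45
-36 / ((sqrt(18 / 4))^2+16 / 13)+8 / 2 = -340 / 149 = -2.28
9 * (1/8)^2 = 9/64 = 0.14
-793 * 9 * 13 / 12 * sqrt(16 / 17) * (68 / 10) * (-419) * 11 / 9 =95028362 * sqrt(17) / 15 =26120798.26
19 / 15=1.27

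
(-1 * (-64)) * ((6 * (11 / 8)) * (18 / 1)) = 9504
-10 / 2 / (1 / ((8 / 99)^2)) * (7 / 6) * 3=-0.11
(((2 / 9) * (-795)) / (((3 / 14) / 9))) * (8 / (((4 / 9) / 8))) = -1068480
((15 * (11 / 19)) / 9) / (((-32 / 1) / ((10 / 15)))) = -55 / 2736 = -0.02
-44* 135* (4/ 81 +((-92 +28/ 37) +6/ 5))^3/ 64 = 3372186514710416029/ 49850149950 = 67646466.82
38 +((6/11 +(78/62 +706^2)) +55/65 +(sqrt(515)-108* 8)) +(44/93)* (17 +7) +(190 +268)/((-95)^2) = sqrt(515) +19908856118614/40007825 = 497646.75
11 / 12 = 0.92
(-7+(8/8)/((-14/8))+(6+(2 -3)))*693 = -1782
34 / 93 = 0.37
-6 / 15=-2 / 5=-0.40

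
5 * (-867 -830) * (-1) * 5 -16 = 42409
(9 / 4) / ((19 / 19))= 9 / 4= 2.25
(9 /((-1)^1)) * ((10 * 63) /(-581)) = 810 /83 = 9.76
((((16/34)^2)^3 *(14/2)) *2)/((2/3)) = 5505024/24137569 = 0.23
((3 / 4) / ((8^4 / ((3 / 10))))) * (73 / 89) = 657 / 14581760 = 0.00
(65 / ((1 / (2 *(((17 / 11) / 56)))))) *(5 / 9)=5525 / 2772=1.99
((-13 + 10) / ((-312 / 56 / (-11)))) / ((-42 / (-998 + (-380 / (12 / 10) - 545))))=-61369 / 234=-262.26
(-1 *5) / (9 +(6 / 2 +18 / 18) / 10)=-25 / 47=-0.53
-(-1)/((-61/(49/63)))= -7/549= -0.01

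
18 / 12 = 3 / 2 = 1.50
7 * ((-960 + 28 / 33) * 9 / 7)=-94956 / 11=-8632.36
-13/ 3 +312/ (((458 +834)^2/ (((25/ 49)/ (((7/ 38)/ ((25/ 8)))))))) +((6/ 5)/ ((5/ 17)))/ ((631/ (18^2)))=-1594941033149/ 713060161800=-2.24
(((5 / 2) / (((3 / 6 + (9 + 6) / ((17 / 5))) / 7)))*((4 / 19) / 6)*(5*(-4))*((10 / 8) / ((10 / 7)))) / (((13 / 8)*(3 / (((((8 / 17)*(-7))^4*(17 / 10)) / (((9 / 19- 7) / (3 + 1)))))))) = 9637806080 / 175049901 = 55.06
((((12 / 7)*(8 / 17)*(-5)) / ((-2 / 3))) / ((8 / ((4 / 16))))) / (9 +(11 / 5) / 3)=675 / 34748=0.02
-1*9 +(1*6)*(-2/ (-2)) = -3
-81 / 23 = -3.52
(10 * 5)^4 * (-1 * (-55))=343750000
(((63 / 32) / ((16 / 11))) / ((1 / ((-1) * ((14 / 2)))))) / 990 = -49 / 5120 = -0.01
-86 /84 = -43 /42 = -1.02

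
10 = 10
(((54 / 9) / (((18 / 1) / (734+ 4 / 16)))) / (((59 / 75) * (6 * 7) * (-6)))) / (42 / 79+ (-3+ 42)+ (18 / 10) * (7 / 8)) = -9667625 / 321884766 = -0.03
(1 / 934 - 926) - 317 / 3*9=-1753117 / 934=-1877.00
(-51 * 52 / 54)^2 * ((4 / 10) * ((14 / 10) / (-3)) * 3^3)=-2735096 / 225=-12155.98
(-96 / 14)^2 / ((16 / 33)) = 4752 / 49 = 96.98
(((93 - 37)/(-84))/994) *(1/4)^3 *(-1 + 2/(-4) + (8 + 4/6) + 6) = -79/572544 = -0.00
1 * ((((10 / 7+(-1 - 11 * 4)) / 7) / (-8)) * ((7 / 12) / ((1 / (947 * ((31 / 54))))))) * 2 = 493.49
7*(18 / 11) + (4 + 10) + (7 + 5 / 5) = 33.45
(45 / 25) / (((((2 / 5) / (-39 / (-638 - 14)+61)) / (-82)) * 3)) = -4896753 / 652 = -7510.36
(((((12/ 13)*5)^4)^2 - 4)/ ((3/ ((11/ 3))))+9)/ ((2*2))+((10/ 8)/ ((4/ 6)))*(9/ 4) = 14781853369119431/ 234930447648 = 62920.13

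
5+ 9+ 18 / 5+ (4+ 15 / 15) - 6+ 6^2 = 52.60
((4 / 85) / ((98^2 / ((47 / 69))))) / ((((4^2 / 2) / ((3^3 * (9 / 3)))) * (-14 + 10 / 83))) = -0.00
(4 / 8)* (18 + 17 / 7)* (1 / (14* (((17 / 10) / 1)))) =715 / 1666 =0.43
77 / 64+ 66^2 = 278861 / 64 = 4357.20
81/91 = 0.89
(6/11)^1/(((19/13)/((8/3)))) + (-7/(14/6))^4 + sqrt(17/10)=sqrt(170)/10 + 17137/209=83.30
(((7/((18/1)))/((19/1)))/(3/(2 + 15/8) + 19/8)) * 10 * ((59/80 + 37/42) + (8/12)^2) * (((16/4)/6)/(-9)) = -322307/32452893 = -0.01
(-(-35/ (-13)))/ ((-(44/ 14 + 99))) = 49/ 1859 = 0.03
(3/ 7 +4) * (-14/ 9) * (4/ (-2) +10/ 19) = 1736/ 171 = 10.15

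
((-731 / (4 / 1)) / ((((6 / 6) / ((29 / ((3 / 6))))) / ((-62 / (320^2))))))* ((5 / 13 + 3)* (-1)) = -7228859 / 332800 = -21.72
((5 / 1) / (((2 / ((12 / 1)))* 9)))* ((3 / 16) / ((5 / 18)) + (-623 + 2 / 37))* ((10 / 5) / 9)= -102329 / 222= -460.94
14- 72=-58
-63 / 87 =-21 / 29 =-0.72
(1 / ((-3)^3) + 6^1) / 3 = 161 / 81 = 1.99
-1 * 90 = -90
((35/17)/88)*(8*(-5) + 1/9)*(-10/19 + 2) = -1.38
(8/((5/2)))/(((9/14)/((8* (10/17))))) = 3584/153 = 23.42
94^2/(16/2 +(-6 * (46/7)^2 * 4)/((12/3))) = -35.19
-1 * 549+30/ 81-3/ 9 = -14822/ 27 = -548.96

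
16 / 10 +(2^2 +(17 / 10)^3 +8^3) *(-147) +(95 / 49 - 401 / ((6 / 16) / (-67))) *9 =27844389061 / 49000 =568252.84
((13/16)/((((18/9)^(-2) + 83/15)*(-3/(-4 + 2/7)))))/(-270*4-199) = -845/6213382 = -0.00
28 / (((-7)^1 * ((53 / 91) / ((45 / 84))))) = -195 / 53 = -3.68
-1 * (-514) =514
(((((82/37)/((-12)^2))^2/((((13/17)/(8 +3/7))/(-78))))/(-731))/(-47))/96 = -99179/1606396603392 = -0.00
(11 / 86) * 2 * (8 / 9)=88 / 387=0.23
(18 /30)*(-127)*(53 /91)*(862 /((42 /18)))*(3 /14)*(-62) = 4856376114 /22295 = 217823.55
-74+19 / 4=-69.25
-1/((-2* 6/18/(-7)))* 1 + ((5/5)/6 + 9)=-4/3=-1.33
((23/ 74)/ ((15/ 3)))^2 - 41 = -5612371/ 136900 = -41.00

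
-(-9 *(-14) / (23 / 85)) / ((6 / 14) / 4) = -99960 / 23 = -4346.09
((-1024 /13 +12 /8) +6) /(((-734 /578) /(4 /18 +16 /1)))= 39092741 /42939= 910.43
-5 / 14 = -0.36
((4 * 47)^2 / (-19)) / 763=-35344 / 14497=-2.44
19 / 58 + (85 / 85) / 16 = 0.39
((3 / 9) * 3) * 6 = 6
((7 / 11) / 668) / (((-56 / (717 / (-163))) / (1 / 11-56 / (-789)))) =0.00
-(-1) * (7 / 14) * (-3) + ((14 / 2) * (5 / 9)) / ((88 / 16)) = -157 / 198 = -0.79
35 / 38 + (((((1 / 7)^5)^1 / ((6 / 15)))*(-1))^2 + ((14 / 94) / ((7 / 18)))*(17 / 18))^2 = 56363342755893352064051 / 53583379340433172703536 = 1.05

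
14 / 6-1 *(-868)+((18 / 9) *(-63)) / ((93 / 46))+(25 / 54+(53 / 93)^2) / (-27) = 1132093691 / 1401138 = 807.98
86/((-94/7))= -6.40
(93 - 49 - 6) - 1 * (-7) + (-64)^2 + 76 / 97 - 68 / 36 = 3614128 / 873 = 4139.89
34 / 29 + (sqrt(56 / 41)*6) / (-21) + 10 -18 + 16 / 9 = -1318 / 261 -4*sqrt(574) / 287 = -5.38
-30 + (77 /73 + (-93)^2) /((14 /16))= 5036302 /511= 9855.78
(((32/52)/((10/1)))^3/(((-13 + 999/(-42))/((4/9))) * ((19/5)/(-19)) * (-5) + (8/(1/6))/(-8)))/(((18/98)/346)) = -60763136/12286447875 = -0.00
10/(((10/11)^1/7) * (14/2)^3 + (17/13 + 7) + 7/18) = 5148/27409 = 0.19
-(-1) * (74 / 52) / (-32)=-37 / 832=-0.04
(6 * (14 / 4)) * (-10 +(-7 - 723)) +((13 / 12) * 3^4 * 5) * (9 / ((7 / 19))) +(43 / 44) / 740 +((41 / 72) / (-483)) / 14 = -597180980461 / 123846030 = -4821.96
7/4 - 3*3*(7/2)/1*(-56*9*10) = 635047/4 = 158761.75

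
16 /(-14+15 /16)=-256 /209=-1.22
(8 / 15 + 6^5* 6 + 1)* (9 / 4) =2099589 / 20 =104979.45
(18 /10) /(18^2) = 1 /180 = 0.01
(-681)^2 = 463761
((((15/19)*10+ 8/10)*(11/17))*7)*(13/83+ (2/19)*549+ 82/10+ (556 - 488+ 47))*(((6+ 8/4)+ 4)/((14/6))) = 467203319352/12734275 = 36688.65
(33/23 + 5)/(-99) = -148/2277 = -0.06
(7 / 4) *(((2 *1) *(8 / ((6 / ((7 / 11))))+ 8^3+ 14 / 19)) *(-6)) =-2254126 / 209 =-10785.29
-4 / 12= -1 / 3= -0.33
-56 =-56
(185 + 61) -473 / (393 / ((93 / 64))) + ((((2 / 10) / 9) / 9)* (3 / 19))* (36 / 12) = 1750878239 / 7168320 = 244.25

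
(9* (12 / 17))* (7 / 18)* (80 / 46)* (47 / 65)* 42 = 663264 / 5083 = 130.49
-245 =-245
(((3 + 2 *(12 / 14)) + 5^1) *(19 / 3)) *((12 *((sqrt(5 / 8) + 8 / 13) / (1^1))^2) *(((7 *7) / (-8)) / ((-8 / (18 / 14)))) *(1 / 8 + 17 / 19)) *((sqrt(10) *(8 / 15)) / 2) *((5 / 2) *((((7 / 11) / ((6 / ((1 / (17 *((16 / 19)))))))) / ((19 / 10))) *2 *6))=81375 / 1144 + 22085175 *sqrt(10) / 951808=144.51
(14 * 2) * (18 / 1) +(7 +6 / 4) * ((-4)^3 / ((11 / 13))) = -1528 / 11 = -138.91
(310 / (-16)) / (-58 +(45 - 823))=155 / 6688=0.02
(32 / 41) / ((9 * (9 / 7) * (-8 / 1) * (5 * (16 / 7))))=-49 / 66420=-0.00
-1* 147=-147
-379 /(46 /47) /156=-17813 /7176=-2.48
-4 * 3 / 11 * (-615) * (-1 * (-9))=66420 / 11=6038.18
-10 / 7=-1.43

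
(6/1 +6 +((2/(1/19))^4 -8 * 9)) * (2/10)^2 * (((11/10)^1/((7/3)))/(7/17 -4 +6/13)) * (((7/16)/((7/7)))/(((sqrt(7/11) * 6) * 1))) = -1149.44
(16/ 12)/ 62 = 2/ 93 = 0.02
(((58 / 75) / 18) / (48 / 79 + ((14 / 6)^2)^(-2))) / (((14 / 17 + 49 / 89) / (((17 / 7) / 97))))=2887413739 / 2365556685525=0.00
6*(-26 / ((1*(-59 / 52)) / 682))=93769.22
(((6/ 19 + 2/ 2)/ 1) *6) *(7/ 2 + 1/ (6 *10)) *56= 29540/ 19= 1554.74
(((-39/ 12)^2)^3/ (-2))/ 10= -4826809/ 81920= -58.92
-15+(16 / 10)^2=-311 / 25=-12.44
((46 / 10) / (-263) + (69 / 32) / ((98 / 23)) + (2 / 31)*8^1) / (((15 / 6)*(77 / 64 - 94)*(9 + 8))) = -256879054 / 1008360390275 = -0.00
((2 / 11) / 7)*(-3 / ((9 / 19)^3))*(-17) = 233206 / 18711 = 12.46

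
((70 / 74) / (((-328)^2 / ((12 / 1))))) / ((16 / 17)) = 1785 / 15922432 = 0.00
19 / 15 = 1.27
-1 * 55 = -55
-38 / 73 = -0.52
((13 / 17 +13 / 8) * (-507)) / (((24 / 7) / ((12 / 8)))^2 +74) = -2691325 / 175984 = -15.29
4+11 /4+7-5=35 /4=8.75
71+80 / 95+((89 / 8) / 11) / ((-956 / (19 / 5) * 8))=4593356671 / 63937280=71.84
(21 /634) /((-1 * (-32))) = 21 /20288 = 0.00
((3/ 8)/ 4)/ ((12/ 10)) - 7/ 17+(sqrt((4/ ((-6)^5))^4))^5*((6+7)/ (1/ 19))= -4372091646786173492870623990378393/ 13104230610753048926289914329300992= -0.33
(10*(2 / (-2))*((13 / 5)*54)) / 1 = -1404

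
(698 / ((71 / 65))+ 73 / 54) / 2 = 2455163 / 7668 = 320.18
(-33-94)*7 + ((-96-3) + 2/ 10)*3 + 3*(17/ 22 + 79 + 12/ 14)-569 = -1512.51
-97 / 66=-1.47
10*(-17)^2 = 2890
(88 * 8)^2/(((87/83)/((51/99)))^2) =8154812416/68121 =119710.70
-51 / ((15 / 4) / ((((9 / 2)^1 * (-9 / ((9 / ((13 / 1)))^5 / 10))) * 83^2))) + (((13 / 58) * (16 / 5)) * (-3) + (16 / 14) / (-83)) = 14652981107997892 / 61414605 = 238591147.95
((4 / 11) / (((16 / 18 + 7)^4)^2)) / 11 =172186884 / 78136177280737081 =0.00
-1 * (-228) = 228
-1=-1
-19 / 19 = -1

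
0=0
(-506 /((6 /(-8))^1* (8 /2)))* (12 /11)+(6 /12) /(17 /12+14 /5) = 46582 /253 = 184.12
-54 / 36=-3 / 2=-1.50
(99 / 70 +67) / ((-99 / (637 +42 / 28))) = -6115553 / 13860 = -441.24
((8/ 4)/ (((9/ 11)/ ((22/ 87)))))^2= 234256/ 613089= 0.38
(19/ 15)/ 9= 19/ 135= 0.14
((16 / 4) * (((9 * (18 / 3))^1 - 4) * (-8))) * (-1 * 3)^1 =4800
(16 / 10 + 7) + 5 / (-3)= 6.93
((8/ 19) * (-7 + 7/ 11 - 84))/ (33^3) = -7952/ 7510833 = -0.00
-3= -3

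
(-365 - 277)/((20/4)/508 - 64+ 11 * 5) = 326136/4567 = 71.41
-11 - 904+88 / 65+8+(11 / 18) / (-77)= -7417307 / 8190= -905.65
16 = 16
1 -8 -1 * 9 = -16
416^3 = 71991296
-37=-37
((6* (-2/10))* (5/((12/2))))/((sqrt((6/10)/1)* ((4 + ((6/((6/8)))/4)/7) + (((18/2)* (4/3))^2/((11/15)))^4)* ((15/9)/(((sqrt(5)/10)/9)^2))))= -102487* sqrt(15)/1234235588069763000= -0.00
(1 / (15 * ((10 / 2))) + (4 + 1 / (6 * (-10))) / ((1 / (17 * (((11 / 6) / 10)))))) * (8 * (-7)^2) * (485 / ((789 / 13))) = 2764501649 / 71010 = 38931.16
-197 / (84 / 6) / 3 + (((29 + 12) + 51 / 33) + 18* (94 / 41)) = 1498753 / 18942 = 79.12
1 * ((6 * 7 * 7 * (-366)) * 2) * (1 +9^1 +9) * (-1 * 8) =32711616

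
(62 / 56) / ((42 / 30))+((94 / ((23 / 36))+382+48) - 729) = -681063 / 4508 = -151.08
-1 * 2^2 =-4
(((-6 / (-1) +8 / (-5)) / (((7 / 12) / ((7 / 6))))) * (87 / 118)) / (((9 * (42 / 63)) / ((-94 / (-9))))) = 29986 / 2655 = 11.29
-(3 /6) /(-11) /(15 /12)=2 /55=0.04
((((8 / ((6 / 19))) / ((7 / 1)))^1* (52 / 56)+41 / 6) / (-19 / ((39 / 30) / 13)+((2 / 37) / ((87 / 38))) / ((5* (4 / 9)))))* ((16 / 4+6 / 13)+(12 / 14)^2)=-8870195925 / 31815192409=-0.28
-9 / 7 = -1.29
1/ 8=0.12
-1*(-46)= 46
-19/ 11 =-1.73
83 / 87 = 0.95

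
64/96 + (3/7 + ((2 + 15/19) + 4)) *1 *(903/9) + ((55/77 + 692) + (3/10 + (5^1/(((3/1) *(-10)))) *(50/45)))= 1417.71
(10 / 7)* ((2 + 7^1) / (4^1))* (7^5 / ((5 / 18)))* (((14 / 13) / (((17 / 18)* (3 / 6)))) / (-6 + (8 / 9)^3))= -35727715548 / 426751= -83720.29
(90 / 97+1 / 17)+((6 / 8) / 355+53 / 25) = 3.11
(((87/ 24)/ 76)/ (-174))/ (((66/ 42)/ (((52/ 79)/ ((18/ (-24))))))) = 91/ 594396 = 0.00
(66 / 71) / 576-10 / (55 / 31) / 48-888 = -66587371 / 74976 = -888.12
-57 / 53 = -1.08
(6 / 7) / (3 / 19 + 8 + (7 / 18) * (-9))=0.18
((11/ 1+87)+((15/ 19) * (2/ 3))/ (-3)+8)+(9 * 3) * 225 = 352307/ 57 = 6180.82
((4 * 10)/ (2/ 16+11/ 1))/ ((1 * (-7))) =-320/ 623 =-0.51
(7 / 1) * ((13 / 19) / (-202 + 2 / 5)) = -65 / 2736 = -0.02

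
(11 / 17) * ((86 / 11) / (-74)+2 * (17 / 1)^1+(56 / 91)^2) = 2357403 / 106301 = 22.18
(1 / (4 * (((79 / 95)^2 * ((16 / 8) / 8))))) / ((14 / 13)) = 117325 / 87374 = 1.34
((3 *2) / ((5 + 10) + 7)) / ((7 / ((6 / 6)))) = 3 / 77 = 0.04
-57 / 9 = -19 / 3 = -6.33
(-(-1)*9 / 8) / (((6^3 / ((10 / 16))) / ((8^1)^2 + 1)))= 325 / 1536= 0.21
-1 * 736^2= -541696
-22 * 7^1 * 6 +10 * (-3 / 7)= -6498 / 7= -928.29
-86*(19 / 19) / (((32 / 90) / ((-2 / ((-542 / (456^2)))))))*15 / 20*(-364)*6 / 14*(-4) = -23537835360 / 271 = -86855481.03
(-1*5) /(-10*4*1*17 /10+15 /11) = 55 /733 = 0.08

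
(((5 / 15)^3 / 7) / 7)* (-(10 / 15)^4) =-16 / 107163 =-0.00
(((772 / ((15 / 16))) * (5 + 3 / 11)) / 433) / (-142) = -358208 / 5072595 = -0.07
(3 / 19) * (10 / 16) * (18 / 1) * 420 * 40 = 567000 / 19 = 29842.11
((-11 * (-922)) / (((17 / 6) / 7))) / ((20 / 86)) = 9158226 / 85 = 107743.84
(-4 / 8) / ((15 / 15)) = -1 / 2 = -0.50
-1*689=-689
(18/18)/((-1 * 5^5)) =-1/3125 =-0.00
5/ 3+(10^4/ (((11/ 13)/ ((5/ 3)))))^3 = 274625000000059895/ 35937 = 7641845451764.47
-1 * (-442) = 442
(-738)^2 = 544644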